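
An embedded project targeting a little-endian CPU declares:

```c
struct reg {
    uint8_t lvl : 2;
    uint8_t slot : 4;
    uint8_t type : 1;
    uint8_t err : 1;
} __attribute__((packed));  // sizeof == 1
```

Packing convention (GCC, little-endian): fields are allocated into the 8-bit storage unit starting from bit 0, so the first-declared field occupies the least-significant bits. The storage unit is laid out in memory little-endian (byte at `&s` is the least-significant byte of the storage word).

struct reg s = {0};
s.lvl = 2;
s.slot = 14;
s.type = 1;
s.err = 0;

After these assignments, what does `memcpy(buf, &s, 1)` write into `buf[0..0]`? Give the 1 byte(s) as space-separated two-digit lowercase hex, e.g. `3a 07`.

[0+:2] lvl=2 & 0x3 = 0x2; word=0x02
[2+:4] slot=14 & 0xf = 0xe; word=0x3a
[6+:1] type=1 & 0x1 = 0x1; word=0x7a
[7+:1] err=0 & 0x1 = 0x0; word=0x7a
word = 0x7a → little-endian bytes:
  [0]=0x7a

7a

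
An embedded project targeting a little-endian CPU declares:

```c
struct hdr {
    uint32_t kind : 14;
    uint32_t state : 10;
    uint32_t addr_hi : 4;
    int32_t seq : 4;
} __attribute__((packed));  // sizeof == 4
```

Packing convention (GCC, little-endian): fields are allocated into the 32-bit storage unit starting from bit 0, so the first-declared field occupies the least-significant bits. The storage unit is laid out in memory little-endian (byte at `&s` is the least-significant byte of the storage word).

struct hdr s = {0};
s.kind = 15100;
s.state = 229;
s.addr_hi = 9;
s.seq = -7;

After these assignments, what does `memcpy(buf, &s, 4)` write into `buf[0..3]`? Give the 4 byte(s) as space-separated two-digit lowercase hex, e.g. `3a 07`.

kind (14b) val=15100 bits=0x3afc at bit 0: 0x00003afc
state (10b) val=229 bits=0xe5 at bit 14: 0x00397afc
addr_hi (4b) val=9 bits=0x9 at bit 24: 0x09397afc
seq (4b) val=-7 bits=0x9 at bit 28: 0x99397afc
word = 0x99397afc → little-endian bytes:
  [0]=0xfc  [1]=0x7a  [2]=0x39  [3]=0x99

fc 7a 39 99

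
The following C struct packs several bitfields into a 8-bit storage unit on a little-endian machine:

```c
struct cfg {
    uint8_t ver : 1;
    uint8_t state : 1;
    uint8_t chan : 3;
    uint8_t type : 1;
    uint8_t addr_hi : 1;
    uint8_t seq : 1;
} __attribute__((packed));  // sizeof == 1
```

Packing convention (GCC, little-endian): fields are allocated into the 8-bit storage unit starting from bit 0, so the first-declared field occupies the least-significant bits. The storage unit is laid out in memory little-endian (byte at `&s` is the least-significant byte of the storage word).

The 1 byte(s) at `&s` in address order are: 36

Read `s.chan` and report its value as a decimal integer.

[0]=0x36 (little-endian) → word 0x36
ver [0+:1] = (word>>0) & 0x1 = 0
state [1+:1] = (word>>1) & 0x1 = 1
chan [2+:3] = (word>>2) & 0x7 = 5  ←
type [5+:1] = (word>>5) & 0x1 = 1
addr_hi [6+:1] = (word>>6) & 0x1 = 0
seq [7+:1] = (word>>7) & 0x1 = 0

5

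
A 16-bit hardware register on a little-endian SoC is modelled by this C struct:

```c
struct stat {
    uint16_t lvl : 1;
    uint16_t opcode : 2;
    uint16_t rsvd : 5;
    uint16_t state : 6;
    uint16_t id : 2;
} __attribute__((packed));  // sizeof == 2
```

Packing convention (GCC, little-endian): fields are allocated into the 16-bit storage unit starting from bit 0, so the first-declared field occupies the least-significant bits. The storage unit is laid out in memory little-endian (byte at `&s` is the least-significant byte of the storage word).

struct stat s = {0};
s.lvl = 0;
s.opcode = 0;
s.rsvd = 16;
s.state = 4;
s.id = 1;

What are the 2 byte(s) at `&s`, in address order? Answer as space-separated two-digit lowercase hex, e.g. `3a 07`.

[0+:1] lvl=0 & 0x1 = 0x0; word=0x0000
[1+:2] opcode=0 & 0x3 = 0x0; word=0x0000
[3+:5] rsvd=16 & 0x1f = 0x10; word=0x0080
[8+:6] state=4 & 0x3f = 0x4; word=0x0480
[14+:2] id=1 & 0x3 = 0x1; word=0x4480
word = 0x4480 → little-endian bytes:
  [0]=0x80  [1]=0x44

80 44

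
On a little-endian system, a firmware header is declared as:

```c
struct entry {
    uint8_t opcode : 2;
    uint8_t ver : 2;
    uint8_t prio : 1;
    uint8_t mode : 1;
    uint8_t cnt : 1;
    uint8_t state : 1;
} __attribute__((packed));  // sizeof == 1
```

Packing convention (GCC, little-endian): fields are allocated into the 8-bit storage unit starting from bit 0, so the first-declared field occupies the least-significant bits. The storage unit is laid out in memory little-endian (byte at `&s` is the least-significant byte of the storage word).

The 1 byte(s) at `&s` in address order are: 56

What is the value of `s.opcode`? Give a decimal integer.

2

[0]=0x56 (little-endian) → word 0x56
opcode [0+:2] = (word>>0) & 0x3 = 2  ←
ver [2+:2] = (word>>2) & 0x3 = 1
prio [4+:1] = (word>>4) & 0x1 = 1
mode [5+:1] = (word>>5) & 0x1 = 0
cnt [6+:1] = (word>>6) & 0x1 = 1
state [7+:1] = (word>>7) & 0x1 = 0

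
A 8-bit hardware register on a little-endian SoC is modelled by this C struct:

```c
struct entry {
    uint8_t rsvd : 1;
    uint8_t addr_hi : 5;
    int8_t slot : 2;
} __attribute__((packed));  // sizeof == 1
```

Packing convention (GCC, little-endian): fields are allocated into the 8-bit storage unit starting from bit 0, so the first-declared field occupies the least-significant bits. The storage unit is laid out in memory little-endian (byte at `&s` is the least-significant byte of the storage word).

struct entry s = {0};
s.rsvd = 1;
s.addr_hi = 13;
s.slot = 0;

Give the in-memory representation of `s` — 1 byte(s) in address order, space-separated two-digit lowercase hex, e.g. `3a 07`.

rsvd:1 = 1 → 0x1 << 0 → word 0x01
addr_hi:5 = 13 → 0xd << 1 → word 0x1b
slot:2 = 0 → 0x0 << 6 → word 0x1b
word = 0x1b → little-endian bytes:
  [0]=0x1b

1b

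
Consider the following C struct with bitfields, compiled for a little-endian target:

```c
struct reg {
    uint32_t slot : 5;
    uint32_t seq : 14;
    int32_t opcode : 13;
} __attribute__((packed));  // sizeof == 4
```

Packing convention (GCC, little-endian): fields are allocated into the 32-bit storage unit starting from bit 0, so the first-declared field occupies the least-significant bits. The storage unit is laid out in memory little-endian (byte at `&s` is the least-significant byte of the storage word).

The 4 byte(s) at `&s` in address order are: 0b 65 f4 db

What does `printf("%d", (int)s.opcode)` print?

-1154

[0]=0x0b [1]=0x65 [2]=0xf4 [3]=0xdb (little-endian) → word 0xdbf4650b
slot [0+:5] = (word>>0) & 0x1f = 11
seq [5+:14] = (word>>5) & 0x3fff = 9000
opcode [19+:13] = (word>>19) & 0x1fff = 7038  ←
opcode signed 13b, MSB=1: 7038 - 8192 = -1154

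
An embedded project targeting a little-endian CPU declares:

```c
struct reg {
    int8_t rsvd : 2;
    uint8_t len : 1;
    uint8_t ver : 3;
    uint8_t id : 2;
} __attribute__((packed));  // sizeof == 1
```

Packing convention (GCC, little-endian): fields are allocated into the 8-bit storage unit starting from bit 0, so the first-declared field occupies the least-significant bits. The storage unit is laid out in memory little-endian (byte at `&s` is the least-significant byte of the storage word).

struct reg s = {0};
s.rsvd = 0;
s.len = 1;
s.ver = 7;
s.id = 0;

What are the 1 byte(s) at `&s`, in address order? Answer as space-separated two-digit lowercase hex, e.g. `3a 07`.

3c

rsvd:2 = 0 → 0x0 << 0 → word 0x00
len:1 = 1 → 0x1 << 2 → word 0x04
ver:3 = 7 → 0x7 << 3 → word 0x3c
id:2 = 0 → 0x0 << 6 → word 0x3c
word = 0x3c → little-endian bytes:
  [0]=0x3c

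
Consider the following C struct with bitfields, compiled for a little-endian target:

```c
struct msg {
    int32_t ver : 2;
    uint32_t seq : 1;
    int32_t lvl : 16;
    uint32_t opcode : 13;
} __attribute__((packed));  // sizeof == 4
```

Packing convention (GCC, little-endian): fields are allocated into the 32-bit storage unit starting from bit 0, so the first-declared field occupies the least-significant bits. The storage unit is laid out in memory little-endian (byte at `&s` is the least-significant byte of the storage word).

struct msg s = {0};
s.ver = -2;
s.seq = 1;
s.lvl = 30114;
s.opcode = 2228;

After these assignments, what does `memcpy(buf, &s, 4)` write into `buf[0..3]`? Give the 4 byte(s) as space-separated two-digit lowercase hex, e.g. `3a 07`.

ver:2 = -2 → 0x2 << 0 → word 0x00000002
seq:1 = 1 → 0x1 << 2 → word 0x00000006
lvl:16 = 30114 → 0x75a2 << 3 → word 0x0003ad16
opcode:13 = 2228 → 0x8b4 << 19 → word 0x45a3ad16
word = 0x45a3ad16 → little-endian bytes:
  [0]=0x16  [1]=0xad  [2]=0xa3  [3]=0x45

16 ad a3 45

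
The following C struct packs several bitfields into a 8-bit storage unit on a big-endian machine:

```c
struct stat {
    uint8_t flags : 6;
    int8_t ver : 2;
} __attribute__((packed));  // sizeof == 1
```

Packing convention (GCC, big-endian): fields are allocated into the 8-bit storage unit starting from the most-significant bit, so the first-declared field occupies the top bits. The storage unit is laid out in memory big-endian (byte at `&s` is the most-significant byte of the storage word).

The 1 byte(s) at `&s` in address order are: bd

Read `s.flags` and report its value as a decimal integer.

[0]=0xbd (big-endian) → word 0xbd
flags:6 @ bit 2 → (0xbd>>2)&0x3f = 0x2f  ←
ver:2 @ bit 0 → (0xbd>>0)&0x3 = 0x1

47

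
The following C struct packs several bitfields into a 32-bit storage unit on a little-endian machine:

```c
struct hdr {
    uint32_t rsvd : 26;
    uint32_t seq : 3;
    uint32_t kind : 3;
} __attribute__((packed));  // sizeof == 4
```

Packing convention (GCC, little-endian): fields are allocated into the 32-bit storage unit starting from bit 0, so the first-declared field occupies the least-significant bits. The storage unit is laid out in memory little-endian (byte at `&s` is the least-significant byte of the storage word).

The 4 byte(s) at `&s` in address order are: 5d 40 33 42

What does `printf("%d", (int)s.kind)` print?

[0]=0x5d [1]=0x40 [2]=0x33 [3]=0x42 (little-endian) → word 0x4233405d
rsvd:26 @ bit 0 → (0x4233405d>>0)&0x3ffffff = 0x233405d
seq:3 @ bit 26 → (0x4233405d>>26)&0x7 = 0x0
kind:3 @ bit 29 → (0x4233405d>>29)&0x7 = 0x2  ←

2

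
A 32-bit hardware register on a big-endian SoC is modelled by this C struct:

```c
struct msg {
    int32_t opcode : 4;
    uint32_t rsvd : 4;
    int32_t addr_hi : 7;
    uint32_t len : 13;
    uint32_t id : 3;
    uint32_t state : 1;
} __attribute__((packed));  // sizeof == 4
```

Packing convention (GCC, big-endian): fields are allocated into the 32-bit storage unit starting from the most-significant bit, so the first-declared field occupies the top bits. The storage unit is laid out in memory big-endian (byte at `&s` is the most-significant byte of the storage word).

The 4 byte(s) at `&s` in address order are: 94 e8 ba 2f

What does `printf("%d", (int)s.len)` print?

[0]=0x94 [1]=0xe8 [2]=0xba [3]=0x2f (big-endian) → word 0x94e8ba2f
opcode [28+:4] = (word>>28) & 0xf = 9
rsvd [24+:4] = (word>>24) & 0xf = 4
addr_hi [17+:7] = (word>>17) & 0x7f = 116
len [4+:13] = (word>>4) & 0x1fff = 2978  ←
id [1+:3] = (word>>1) & 0x7 = 7
state [0+:1] = (word>>0) & 0x1 = 1

2978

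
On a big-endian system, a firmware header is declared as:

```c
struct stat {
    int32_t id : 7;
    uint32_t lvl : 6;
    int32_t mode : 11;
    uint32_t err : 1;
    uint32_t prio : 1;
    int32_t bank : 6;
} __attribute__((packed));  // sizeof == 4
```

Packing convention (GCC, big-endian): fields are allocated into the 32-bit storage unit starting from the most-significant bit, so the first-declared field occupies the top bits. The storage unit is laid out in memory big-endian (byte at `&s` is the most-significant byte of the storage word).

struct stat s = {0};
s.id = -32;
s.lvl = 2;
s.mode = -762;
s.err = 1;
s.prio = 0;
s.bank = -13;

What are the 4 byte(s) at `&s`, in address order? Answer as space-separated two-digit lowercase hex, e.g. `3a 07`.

id:7 = -32 → 0x60 << 25 → word 0xc0000000
lvl:6 = 2 → 0x2 << 19 → word 0xc0100000
mode:11 = -762 → 0x506 << 8 → word 0xc0150600
err:1 = 1 → 0x1 << 7 → word 0xc0150680
prio:1 = 0 → 0x0 << 6 → word 0xc0150680
bank:6 = -13 → 0x33 << 0 → word 0xc01506b3
word = 0xc01506b3 → big-endian bytes:
  [0]=0xc0  [1]=0x15  [2]=0x06  [3]=0xb3

c0 15 06 b3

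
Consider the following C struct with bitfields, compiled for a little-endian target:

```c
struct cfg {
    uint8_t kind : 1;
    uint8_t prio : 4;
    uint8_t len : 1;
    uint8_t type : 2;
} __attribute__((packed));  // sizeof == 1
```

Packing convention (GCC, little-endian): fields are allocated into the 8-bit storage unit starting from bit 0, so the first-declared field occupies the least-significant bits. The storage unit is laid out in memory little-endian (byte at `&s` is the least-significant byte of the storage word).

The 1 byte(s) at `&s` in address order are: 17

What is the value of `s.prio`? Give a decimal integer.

[0]=0x17 (little-endian) → word 0x17
kind [0+:1] = (word>>0) & 0x1 = 1
prio [1+:4] = (word>>1) & 0xf = 11  ←
len [5+:1] = (word>>5) & 0x1 = 0
type [6+:2] = (word>>6) & 0x3 = 0

11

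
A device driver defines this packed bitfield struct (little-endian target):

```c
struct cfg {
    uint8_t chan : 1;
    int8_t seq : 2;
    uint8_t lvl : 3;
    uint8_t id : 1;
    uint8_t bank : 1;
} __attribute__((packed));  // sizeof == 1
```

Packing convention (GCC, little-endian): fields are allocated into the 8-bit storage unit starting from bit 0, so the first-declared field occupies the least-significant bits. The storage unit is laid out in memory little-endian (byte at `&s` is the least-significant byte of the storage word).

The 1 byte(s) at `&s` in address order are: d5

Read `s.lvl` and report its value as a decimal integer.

2

[0]=0xd5 (little-endian) → word 0xd5
chan [0+:1] = (word>>0) & 0x1 = 1
seq [1+:2] = (word>>1) & 0x3 = 2
lvl [3+:3] = (word>>3) & 0x7 = 2  ←
id [6+:1] = (word>>6) & 0x1 = 1
bank [7+:1] = (word>>7) & 0x1 = 1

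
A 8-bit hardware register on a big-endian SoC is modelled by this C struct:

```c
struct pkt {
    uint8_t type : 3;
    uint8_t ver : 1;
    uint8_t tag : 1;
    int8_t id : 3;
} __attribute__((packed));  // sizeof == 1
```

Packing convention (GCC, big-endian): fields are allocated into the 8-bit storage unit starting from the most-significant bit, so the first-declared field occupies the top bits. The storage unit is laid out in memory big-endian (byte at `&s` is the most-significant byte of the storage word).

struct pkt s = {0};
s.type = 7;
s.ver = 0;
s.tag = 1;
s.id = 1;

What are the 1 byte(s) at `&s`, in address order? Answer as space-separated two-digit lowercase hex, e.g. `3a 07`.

type (3b) val=7 bits=0x7 at bit 5: 0xe0
ver (1b) val=0 bits=0x0 at bit 4: 0xe0
tag (1b) val=1 bits=0x1 at bit 3: 0xe8
id (3b) val=1 bits=0x1 at bit 0: 0xe9
word = 0xe9 → big-endian bytes:
  [0]=0xe9

e9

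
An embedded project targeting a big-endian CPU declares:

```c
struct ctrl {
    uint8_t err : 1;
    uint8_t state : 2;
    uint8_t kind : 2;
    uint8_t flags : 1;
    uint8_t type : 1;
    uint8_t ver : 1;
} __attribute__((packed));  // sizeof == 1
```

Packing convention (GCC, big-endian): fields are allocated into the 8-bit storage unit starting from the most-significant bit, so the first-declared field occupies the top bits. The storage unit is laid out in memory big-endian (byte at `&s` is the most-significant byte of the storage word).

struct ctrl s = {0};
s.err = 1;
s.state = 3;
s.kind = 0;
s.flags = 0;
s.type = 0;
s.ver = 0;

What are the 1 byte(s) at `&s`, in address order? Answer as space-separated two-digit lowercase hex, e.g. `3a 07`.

e0

[7+:1] err=1 & 0x1 = 0x1; word=0x80
[5+:2] state=3 & 0x3 = 0x3; word=0xe0
[3+:2] kind=0 & 0x3 = 0x0; word=0xe0
[2+:1] flags=0 & 0x1 = 0x0; word=0xe0
[1+:1] type=0 & 0x1 = 0x0; word=0xe0
[0+:1] ver=0 & 0x1 = 0x0; word=0xe0
word = 0xe0 → big-endian bytes:
  [0]=0xe0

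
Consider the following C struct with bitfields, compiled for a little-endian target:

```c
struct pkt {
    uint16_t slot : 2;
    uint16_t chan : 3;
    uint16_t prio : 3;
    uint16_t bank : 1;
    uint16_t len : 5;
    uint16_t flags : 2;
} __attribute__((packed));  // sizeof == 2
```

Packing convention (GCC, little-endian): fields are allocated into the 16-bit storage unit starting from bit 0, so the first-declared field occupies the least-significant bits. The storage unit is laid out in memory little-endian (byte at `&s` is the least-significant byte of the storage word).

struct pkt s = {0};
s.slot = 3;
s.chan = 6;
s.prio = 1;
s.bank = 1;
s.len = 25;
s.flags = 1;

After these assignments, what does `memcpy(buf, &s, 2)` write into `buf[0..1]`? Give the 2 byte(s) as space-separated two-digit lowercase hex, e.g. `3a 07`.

3b 73

slot:2 = 3 → 0x3 << 0 → word 0x0003
chan:3 = 6 → 0x6 << 2 → word 0x001b
prio:3 = 1 → 0x1 << 5 → word 0x003b
bank:1 = 1 → 0x1 << 8 → word 0x013b
len:5 = 25 → 0x19 << 9 → word 0x333b
flags:2 = 1 → 0x1 << 14 → word 0x733b
word = 0x733b → little-endian bytes:
  [0]=0x3b  [1]=0x73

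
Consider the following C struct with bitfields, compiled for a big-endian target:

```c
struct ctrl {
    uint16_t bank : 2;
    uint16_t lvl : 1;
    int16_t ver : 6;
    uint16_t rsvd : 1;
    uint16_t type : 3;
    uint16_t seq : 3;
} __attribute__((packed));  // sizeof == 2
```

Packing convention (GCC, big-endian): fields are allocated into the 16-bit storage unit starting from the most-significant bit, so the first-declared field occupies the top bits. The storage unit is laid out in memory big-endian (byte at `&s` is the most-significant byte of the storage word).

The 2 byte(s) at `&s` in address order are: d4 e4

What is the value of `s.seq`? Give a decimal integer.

4

[0]=0xd4 [1]=0xe4 (big-endian) → word 0xd4e4
bank [14+:2] = (word>>14) & 0x3 = 3
lvl [13+:1] = (word>>13) & 0x1 = 0
ver [7+:6] = (word>>7) & 0x3f = 41
rsvd [6+:1] = (word>>6) & 0x1 = 1
type [3+:3] = (word>>3) & 0x7 = 4
seq [0+:3] = (word>>0) & 0x7 = 4  ←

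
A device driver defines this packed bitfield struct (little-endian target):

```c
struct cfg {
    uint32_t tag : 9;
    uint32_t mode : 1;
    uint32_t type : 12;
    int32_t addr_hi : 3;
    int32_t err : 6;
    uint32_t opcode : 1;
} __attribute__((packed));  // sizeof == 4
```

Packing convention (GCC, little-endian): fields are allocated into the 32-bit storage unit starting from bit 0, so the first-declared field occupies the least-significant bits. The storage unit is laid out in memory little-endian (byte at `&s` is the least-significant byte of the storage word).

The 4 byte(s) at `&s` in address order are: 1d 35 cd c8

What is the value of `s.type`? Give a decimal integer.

845

[0]=0x1d [1]=0x35 [2]=0xcd [3]=0xc8 (little-endian) → word 0xc8cd351d
tag [0+:9] = (word>>0) & 0x1ff = 285
mode [9+:1] = (word>>9) & 0x1 = 0
type [10+:12] = (word>>10) & 0xfff = 845  ←
addr_hi [22+:3] = (word>>22) & 0x7 = 3
err [25+:6] = (word>>25) & 0x3f = 36
opcode [31+:1] = (word>>31) & 0x1 = 1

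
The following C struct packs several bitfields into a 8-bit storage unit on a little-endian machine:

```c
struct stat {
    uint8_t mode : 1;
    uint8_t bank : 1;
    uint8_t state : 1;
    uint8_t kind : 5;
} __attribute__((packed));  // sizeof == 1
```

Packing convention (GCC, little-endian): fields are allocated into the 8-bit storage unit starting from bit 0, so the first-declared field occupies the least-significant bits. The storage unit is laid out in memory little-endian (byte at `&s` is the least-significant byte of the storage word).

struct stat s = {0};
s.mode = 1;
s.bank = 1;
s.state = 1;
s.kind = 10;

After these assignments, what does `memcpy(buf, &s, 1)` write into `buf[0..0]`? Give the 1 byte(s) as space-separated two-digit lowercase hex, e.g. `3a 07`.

mode:1 = 1 → 0x1 << 0 → word 0x01
bank:1 = 1 → 0x1 << 1 → word 0x03
state:1 = 1 → 0x1 << 2 → word 0x07
kind:5 = 10 → 0xa << 3 → word 0x57
word = 0x57 → little-endian bytes:
  [0]=0x57

57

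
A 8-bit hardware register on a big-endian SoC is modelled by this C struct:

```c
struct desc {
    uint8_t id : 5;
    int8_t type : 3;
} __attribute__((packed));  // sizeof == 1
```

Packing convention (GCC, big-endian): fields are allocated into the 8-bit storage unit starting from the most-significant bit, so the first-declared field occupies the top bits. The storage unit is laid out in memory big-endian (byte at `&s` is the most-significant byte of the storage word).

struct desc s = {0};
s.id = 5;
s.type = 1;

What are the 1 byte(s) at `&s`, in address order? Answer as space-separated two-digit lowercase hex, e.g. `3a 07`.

id (5b) val=5 bits=0x5 at bit 3: 0x28
type (3b) val=1 bits=0x1 at bit 0: 0x29
word = 0x29 → big-endian bytes:
  [0]=0x29

29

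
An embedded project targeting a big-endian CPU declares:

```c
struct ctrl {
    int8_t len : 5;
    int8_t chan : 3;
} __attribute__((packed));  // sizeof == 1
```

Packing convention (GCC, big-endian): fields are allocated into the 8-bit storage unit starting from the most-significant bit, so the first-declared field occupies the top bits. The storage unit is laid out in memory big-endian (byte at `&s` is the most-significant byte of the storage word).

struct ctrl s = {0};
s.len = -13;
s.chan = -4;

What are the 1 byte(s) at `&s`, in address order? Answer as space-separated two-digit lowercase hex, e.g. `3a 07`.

len (5b) val=-13 bits=0x13 at bit 3: 0x98
chan (3b) val=-4 bits=0x4 at bit 0: 0x9c
word = 0x9c → big-endian bytes:
  [0]=0x9c

9c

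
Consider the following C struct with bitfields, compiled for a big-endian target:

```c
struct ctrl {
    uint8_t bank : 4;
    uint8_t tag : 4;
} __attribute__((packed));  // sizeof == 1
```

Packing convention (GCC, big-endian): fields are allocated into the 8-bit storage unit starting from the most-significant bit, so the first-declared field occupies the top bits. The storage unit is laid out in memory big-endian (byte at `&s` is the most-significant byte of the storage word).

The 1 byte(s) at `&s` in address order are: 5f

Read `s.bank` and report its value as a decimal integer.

[0]=0x5f (big-endian) → word 0x5f
bank:4 @ bit 4 → (0x5f>>4)&0xf = 0x5  ←
tag:4 @ bit 0 → (0x5f>>0)&0xf = 0xf

5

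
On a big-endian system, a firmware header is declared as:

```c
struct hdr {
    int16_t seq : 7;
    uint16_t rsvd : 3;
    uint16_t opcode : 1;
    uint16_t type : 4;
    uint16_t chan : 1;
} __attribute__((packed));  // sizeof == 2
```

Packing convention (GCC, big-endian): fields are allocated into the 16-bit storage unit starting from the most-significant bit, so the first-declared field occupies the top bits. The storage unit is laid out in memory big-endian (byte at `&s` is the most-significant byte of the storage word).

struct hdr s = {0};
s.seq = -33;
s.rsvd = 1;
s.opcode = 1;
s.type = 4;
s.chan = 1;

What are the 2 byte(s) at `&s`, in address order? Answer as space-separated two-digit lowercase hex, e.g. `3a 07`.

be 69

[9+:7] seq=-33 & 0x7f = 0x5f; word=0xbe00
[6+:3] rsvd=1 & 0x7 = 0x1; word=0xbe40
[5+:1] opcode=1 & 0x1 = 0x1; word=0xbe60
[1+:4] type=4 & 0xf = 0x4; word=0xbe68
[0+:1] chan=1 & 0x1 = 0x1; word=0xbe69
word = 0xbe69 → big-endian bytes:
  [0]=0xbe  [1]=0x69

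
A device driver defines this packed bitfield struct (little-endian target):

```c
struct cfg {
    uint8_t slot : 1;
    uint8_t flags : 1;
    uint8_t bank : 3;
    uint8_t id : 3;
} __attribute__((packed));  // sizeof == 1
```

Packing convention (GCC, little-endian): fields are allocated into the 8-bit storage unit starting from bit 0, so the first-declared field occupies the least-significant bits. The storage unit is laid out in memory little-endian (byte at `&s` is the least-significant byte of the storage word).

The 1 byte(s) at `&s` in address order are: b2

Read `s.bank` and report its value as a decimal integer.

4

[0]=0xb2 (little-endian) → word 0xb2
slot:1 @ bit 0 → (0xb2>>0)&0x1 = 0x0
flags:1 @ bit 1 → (0xb2>>1)&0x1 = 0x1
bank:3 @ bit 2 → (0xb2>>2)&0x7 = 0x4  ←
id:3 @ bit 5 → (0xb2>>5)&0x7 = 0x5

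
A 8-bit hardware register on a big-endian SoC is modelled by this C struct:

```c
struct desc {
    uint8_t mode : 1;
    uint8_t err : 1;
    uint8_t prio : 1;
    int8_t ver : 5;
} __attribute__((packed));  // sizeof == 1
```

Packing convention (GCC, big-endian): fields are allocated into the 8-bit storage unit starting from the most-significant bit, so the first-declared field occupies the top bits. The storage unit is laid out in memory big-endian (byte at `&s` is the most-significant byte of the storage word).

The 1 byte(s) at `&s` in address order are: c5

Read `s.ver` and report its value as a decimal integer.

5

[0]=0xc5 (big-endian) → word 0xc5
mode:1 @ bit 7 → (0xc5>>7)&0x1 = 0x1
err:1 @ bit 6 → (0xc5>>6)&0x1 = 0x1
prio:1 @ bit 5 → (0xc5>>5)&0x1 = 0x0
ver:5 @ bit 0 → (0xc5>>0)&0x1f = 0x5  ←
ver signed 5b, MSB=0: value = 5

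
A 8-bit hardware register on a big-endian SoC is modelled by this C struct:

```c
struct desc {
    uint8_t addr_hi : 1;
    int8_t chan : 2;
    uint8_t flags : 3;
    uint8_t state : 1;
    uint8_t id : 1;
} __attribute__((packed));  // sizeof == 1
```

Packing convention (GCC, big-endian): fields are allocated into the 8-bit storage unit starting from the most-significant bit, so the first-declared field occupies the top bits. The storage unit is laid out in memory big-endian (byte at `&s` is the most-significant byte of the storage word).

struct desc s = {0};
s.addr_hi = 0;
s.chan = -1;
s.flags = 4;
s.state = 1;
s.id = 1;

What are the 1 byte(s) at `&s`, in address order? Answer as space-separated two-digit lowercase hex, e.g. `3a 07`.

73

addr_hi:1 = 0 → 0x0 << 7 → word 0x00
chan:2 = -1 → 0x3 << 5 → word 0x60
flags:3 = 4 → 0x4 << 2 → word 0x70
state:1 = 1 → 0x1 << 1 → word 0x72
id:1 = 1 → 0x1 << 0 → word 0x73
word = 0x73 → big-endian bytes:
  [0]=0x73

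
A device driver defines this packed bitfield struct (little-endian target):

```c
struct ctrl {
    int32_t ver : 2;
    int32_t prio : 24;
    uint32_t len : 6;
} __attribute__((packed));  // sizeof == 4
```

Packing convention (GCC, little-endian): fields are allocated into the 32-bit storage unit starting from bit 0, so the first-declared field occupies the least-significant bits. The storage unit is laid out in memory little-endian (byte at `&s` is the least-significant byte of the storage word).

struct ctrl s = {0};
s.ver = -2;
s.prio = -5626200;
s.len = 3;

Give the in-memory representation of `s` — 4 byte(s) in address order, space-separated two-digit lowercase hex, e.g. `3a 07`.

a2 9a a8 0e

ver (2b) val=-2 bits=0x2 at bit 0: 0x00000002
prio (24b) val=-5626200 bits=0xaa26a8 at bit 2: 0x02a89aa2
len (6b) val=3 bits=0x3 at bit 26: 0x0ea89aa2
word = 0x0ea89aa2 → little-endian bytes:
  [0]=0xa2  [1]=0x9a  [2]=0xa8  [3]=0x0e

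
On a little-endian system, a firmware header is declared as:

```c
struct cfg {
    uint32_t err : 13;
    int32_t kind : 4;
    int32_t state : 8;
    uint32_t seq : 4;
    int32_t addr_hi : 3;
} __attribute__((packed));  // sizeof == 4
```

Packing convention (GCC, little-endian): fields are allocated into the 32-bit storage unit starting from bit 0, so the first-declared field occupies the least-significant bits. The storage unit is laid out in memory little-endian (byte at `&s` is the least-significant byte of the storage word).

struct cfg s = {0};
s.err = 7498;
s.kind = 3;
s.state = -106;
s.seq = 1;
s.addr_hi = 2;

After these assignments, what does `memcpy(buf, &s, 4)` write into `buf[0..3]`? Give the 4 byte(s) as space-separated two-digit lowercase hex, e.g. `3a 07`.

[0+:13] err=7498 & 0x1fff = 0x1d4a; word=0x00001d4a
[13+:4] kind=3 & 0xf = 0x3; word=0x00007d4a
[17+:8] state=-106 & 0xff = 0x96; word=0x012c7d4a
[25+:4] seq=1 & 0xf = 0x1; word=0x032c7d4a
[29+:3] addr_hi=2 & 0x7 = 0x2; word=0x432c7d4a
word = 0x432c7d4a → little-endian bytes:
  [0]=0x4a  [1]=0x7d  [2]=0x2c  [3]=0x43

4a 7d 2c 43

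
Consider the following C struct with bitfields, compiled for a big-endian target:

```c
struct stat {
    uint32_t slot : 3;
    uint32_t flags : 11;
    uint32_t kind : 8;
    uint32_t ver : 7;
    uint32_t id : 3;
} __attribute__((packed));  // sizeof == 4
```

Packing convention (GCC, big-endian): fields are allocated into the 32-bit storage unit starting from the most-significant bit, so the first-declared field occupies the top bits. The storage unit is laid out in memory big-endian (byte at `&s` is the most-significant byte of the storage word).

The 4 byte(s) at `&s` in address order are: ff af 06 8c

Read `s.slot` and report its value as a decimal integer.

7

[0]=0xff [1]=0xaf [2]=0x06 [3]=0x8c (big-endian) → word 0xffaf068c
slot [29+:3] = (word>>29) & 0x7 = 7  ←
flags [18+:11] = (word>>18) & 0x7ff = 2027
kind [10+:8] = (word>>10) & 0xff = 193
ver [3+:7] = (word>>3) & 0x7f = 81
id [0+:3] = (word>>0) & 0x7 = 4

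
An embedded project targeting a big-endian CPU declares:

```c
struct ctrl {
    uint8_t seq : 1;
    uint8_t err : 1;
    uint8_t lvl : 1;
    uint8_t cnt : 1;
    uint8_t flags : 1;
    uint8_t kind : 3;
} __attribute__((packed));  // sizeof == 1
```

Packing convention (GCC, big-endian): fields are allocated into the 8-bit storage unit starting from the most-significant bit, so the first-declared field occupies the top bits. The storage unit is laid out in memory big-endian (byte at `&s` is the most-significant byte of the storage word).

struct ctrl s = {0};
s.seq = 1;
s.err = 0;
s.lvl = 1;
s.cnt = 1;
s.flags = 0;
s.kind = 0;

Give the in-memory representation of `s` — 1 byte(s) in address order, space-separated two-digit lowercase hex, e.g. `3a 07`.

b0

seq (1b) val=1 bits=0x1 at bit 7: 0x80
err (1b) val=0 bits=0x0 at bit 6: 0x80
lvl (1b) val=1 bits=0x1 at bit 5: 0xa0
cnt (1b) val=1 bits=0x1 at bit 4: 0xb0
flags (1b) val=0 bits=0x0 at bit 3: 0xb0
kind (3b) val=0 bits=0x0 at bit 0: 0xb0
word = 0xb0 → big-endian bytes:
  [0]=0xb0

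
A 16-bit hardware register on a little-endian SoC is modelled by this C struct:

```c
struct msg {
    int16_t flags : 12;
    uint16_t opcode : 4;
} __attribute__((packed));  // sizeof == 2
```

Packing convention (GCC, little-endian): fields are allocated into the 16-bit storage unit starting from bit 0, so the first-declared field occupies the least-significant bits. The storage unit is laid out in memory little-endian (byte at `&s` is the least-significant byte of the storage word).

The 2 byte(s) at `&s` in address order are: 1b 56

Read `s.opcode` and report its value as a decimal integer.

5

[0]=0x1b [1]=0x56 (little-endian) → word 0x561b
flags [0+:12] = (word>>0) & 0xfff = 1563
opcode [12+:4] = (word>>12) & 0xf = 5  ←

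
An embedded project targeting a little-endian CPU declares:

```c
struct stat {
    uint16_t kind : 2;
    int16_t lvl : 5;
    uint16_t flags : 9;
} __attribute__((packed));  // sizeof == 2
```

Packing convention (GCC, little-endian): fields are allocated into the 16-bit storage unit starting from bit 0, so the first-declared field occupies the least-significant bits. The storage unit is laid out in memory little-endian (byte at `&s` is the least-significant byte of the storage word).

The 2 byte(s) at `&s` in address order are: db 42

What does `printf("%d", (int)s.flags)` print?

[0]=0xdb [1]=0x42 (little-endian) → word 0x42db
kind [0+:2] = (word>>0) & 0x3 = 3
lvl [2+:5] = (word>>2) & 0x1f = 22
flags [7+:9] = (word>>7) & 0x1ff = 133  ←

133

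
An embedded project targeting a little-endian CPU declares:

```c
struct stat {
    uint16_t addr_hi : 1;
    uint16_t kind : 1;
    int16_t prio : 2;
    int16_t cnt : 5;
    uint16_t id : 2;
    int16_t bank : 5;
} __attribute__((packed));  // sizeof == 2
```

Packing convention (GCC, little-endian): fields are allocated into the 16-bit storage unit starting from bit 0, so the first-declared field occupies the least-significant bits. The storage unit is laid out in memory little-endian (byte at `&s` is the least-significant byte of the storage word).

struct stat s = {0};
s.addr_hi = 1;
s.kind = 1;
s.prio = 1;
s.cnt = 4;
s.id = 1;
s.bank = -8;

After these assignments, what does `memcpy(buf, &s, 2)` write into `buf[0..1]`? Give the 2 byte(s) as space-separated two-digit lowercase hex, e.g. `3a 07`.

47 c2

[0+:1] addr_hi=1 & 0x1 = 0x1; word=0x0001
[1+:1] kind=1 & 0x1 = 0x1; word=0x0003
[2+:2] prio=1 & 0x3 = 0x1; word=0x0007
[4+:5] cnt=4 & 0x1f = 0x4; word=0x0047
[9+:2] id=1 & 0x3 = 0x1; word=0x0247
[11+:5] bank=-8 & 0x1f = 0x18; word=0xc247
word = 0xc247 → little-endian bytes:
  [0]=0x47  [1]=0xc2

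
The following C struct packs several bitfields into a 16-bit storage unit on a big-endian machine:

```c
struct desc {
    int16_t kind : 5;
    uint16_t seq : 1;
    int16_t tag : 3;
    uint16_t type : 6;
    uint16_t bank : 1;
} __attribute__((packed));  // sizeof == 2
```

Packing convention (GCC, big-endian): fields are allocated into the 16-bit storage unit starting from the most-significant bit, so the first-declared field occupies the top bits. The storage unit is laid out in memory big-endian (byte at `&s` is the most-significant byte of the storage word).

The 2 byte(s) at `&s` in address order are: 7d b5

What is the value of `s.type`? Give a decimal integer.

26

[0]=0x7d [1]=0xb5 (big-endian) → word 0x7db5
kind:5 @ bit 11 → (0x7db5>>11)&0x1f = 0xf
seq:1 @ bit 10 → (0x7db5>>10)&0x1 = 0x1
tag:3 @ bit 7 → (0x7db5>>7)&0x7 = 0x3
type:6 @ bit 1 → (0x7db5>>1)&0x3f = 0x1a  ←
bank:1 @ bit 0 → (0x7db5>>0)&0x1 = 0x1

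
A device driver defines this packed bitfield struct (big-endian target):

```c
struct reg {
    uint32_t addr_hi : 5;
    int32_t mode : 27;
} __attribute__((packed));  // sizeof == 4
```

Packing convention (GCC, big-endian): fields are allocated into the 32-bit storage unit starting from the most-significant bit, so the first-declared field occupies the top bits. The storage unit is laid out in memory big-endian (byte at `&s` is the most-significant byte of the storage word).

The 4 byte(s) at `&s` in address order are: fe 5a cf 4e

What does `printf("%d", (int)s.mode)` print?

[0]=0xfe [1]=0x5a [2]=0xcf [3]=0x4e (big-endian) → word 0xfe5acf4e
addr_hi [27+:5] = (word>>27) & 0x1f = 31
mode [0+:27] = (word>>0) & 0x7ffffff = 106614606  ←
mode signed 27b, MSB=1: 106614606 - 134217728 = -27603122

-27603122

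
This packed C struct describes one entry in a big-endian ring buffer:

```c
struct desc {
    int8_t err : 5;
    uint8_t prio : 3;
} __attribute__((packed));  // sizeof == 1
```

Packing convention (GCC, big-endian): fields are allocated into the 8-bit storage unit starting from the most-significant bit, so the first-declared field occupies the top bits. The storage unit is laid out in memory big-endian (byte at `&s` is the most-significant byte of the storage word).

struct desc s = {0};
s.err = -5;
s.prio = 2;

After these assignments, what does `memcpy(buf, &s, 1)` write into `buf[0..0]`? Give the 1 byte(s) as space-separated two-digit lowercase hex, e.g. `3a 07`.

da

err (5b) val=-5 bits=0x1b at bit 3: 0xd8
prio (3b) val=2 bits=0x2 at bit 0: 0xda
word = 0xda → big-endian bytes:
  [0]=0xda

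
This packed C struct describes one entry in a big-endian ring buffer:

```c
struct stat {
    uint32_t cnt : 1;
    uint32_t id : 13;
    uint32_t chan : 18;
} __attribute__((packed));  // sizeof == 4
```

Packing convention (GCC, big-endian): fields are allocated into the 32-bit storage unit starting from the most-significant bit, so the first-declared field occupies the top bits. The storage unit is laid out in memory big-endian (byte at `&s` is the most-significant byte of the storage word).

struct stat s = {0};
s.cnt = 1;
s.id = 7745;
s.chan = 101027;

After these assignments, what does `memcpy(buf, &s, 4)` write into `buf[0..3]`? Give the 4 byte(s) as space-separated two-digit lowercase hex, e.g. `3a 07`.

[31+:1] cnt=1 & 0x1 = 0x1; word=0x80000000
[18+:13] id=7745 & 0x1fff = 0x1e41; word=0xf9040000
[0+:18] chan=101027 & 0x3ffff = 0x18aa3; word=0xf9058aa3
word = 0xf9058aa3 → big-endian bytes:
  [0]=0xf9  [1]=0x05  [2]=0x8a  [3]=0xa3

f9 05 8a a3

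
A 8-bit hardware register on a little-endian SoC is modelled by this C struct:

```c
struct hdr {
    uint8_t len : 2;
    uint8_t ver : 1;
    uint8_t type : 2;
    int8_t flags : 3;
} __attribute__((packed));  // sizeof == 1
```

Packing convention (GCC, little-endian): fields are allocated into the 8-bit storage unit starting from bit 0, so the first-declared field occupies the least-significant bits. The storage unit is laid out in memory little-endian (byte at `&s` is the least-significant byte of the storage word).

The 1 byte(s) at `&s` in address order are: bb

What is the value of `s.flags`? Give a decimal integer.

-3

[0]=0xbb (little-endian) → word 0xbb
len:2 @ bit 0 → (0xbb>>0)&0x3 = 0x3
ver:1 @ bit 2 → (0xbb>>2)&0x1 = 0x0
type:2 @ bit 3 → (0xbb>>3)&0x3 = 0x3
flags:3 @ bit 5 → (0xbb>>5)&0x7 = 0x5  ←
flags signed 3b, MSB=1: 5 - 8 = -3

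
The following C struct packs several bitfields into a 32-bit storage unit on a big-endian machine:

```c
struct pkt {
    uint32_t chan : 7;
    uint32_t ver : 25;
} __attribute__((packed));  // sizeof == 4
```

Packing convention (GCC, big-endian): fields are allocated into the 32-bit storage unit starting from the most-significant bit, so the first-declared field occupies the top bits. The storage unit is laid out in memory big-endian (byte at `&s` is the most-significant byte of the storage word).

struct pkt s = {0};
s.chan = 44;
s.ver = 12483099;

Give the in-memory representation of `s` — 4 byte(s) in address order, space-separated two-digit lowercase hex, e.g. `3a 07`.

58 be 7a 1b

chan:7 = 44 → 0x2c << 25 → word 0x58000000
ver:25 = 12483099 → 0xbe7a1b << 0 → word 0x58be7a1b
word = 0x58be7a1b → big-endian bytes:
  [0]=0x58  [1]=0xbe  [2]=0x7a  [3]=0x1b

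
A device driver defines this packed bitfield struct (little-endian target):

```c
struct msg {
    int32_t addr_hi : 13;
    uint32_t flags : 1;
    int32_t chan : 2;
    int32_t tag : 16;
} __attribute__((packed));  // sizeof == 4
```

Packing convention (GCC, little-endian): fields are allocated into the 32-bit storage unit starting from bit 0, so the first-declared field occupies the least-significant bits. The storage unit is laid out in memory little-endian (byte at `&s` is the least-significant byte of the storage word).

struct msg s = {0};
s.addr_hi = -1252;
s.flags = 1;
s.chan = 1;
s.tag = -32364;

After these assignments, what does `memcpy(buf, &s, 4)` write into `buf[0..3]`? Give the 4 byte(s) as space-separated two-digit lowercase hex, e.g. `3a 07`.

addr_hi:13 = -1252 → 0x1b1c << 0 → word 0x00001b1c
flags:1 = 1 → 0x1 << 13 → word 0x00003b1c
chan:2 = 1 → 0x1 << 14 → word 0x00007b1c
tag:16 = -32364 → 0x8194 << 16 → word 0x81947b1c
word = 0x81947b1c → little-endian bytes:
  [0]=0x1c  [1]=0x7b  [2]=0x94  [3]=0x81

1c 7b 94 81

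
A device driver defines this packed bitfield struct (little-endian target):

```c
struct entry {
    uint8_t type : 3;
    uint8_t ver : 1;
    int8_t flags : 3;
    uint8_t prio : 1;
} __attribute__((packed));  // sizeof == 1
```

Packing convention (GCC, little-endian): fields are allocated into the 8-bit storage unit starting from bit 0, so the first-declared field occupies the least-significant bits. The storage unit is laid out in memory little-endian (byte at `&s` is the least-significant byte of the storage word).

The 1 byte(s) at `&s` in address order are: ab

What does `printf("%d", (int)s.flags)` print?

[0]=0xab (little-endian) → word 0xab
type [0+:3] = (word>>0) & 0x7 = 3
ver [3+:1] = (word>>3) & 0x1 = 1
flags [4+:3] = (word>>4) & 0x7 = 2  ←
prio [7+:1] = (word>>7) & 0x1 = 1
flags signed 3b, MSB=0: value = 2

2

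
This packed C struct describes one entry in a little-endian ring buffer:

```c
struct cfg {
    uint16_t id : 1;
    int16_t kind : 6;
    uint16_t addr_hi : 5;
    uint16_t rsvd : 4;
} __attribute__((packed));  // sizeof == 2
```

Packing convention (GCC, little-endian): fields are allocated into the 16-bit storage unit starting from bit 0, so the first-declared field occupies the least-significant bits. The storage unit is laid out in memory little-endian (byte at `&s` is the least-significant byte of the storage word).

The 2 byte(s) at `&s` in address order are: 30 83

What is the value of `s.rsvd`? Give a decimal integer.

[0]=0x30 [1]=0x83 (little-endian) → word 0x8330
id [0+:1] = (word>>0) & 0x1 = 0
kind [1+:6] = (word>>1) & 0x3f = 24
addr_hi [7+:5] = (word>>7) & 0x1f = 6
rsvd [12+:4] = (word>>12) & 0xf = 8  ←

8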